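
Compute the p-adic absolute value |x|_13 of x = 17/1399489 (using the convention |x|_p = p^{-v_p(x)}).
|17/1399489|_13 = 28561

Step 1 — compute v_13(x) by factoring powers of 13 out of the numerator and denominator: v_13(17/1399489) = -4. Step 2 — apply |x|_p = p^{-v_p(x)} = 13^{4} = 28561.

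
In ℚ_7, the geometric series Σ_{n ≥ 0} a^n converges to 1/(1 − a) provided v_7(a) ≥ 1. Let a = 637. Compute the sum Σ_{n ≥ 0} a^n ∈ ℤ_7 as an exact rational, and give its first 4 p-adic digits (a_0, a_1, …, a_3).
Σ a^n = 1/(1 − a) = -1/636;  first 4 digits = (1, 0, 6, 1)

v_7(a) = 2 ≥ 1, so the series converges in ℤ_7 to 1/(1 − a) = 1/(1 − 637) = -1/636. Expand this rational in ℤ_7: compute digits iteratively via d_i = x_i mod 7, x_{i+1} = (x_i − d_i)/7. The first 4 digits are (1, 0, 6, 1).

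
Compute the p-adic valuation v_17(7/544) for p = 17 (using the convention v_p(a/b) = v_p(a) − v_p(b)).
v_17(7/544) = -1

Factor powers of 17 from the numerator and denominator of the reduced fraction: 7 = 17^0 · 7 and 544 = 17^1 · 32. Apply v_p(a/b) = v_p(a) − v_p(b): v_17(7/544) = 0 − 1 = -1.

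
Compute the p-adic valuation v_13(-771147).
v_13(-771147) = 4

v_13(n) is the largest exponent k such that 13^k divides n. Factor out: -771147 = -13^4 · 27. (Sign doesn't affect v_p.) So v_13(-771147) = 4.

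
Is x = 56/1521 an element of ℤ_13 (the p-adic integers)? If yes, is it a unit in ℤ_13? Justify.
x ∉ ℤ_13 (v_13(x) = -2 < 0)

ℤ_13 = {x ∈ ℚ_13 : v_13(x) ≥ 0} and ℤ_13^× = {x ∈ ℤ_13 : v_13(x) = 0}. Here v_13(56/1521) = v_13(num) − v_13(den) = -2; compare against these criteria.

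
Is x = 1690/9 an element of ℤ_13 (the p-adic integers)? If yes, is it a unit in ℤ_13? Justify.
x ∈ ℤ_13 but not a unit; v_13(x) = 2 > 0

ℤ_13 = {x ∈ ℚ_13 : v_13(x) ≥ 0} and ℤ_13^× = {x ∈ ℤ_13 : v_13(x) = 0}. Here v_13(1690/9) = v_13(num) − v_13(den) = 2; compare against these criteria.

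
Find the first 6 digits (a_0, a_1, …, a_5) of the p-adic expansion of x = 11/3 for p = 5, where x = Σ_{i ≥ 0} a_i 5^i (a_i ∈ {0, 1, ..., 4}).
(a_0, …, a_5) = (2, 2, 3, 1, 3, 1)

v_5(11/3) = 0 (numerator and denominator both coprime to 5), so x ∈ ℤ_5^×. Compute digits iteratively via a_i = x_i mod 5, x_{i+1} = (x_i − a_i)/5, with x_0 = x:
  x_0 = 11/3;  a_0 = 2;  x_1 = (x_0 − 2)/5 = 1/3
  x_1 = 1/3;  a_1 = 2;  x_2 = (x_1 − 2)/5 = -1/3
  x_2 = -1/3;  a_2 = 3;  x_3 = (x_2 − 3)/5 = -2/3
  x_3 = -2/3;  a_3 = 1;  x_4 = (x_3 − 1)/5 = -1/3
  x_4 = -1/3;  a_4 = 3;  x_5 = (x_4 − 3)/5 = -2/3
  x_5 = -2/3;  a_5 = 1;  x_6 = (x_5 − 1)/5 = -1/3
Digits: (2, 2, 3, 1, 3, 1).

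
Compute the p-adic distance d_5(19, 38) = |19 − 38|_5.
d_5(19, 38) = 1

Step 1 — x − y = 19 − 38 = -19. Step 2 — v_5(-19) = 0 (factor: -19 = −(5^0 · 19); the sign does not affect v_p). Step 3 — |x − y|_5 = 5^{0} = 1.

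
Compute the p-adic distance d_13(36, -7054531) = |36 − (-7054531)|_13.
d_13(36, -7054531) = 1/371293

Step 1 — x − y = 36 − (-7054531) = 7054567. Step 2 — v_13(7054567) = 5 (factor: 7054567 = (13^5 · 19); the sign does not affect v_p). Step 3 — |x − y|_13 = 13^{-5} = 1/371293.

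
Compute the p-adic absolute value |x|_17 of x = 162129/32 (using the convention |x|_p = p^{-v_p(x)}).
|162129/32|_17 = 1/4913

Step 1 — compute v_17(x) by factoring powers of 17 out of the numerator and denominator: v_17(162129/32) = 3. Step 2 — apply |x|_p = p^{-v_p(x)} = 17^{-3} = 1/4913.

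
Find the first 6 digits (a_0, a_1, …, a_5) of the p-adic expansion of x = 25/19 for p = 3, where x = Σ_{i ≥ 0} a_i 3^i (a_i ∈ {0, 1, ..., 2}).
(a_0, …, a_5) = (1, 2, 0, 2, 1, 1)

v_3(25/19) = 0 (numerator and denominator both coprime to 3), so x ∈ ℤ_3^×. Compute digits iteratively via a_i = x_i mod 3, x_{i+1} = (x_i − a_i)/3, with x_0 = x:
  x_0 = 25/19;  a_0 = 1;  x_1 = (x_0 − 1)/3 = 2/19
  x_1 = 2/19;  a_1 = 2;  x_2 = (x_1 − 2)/3 = -12/19
  x_2 = -12/19;  a_2 = 0;  x_3 = (x_2 − 0)/3 = -4/19
  x_3 = -4/19;  a_3 = 2;  x_4 = (x_3 − 2)/3 = -14/19
  x_4 = -14/19;  a_4 = 1;  x_5 = (x_4 − 1)/3 = -11/19
  x_5 = -11/19;  a_5 = 1;  x_6 = (x_5 − 1)/3 = -10/19
Digits: (1, 2, 0, 2, 1, 1).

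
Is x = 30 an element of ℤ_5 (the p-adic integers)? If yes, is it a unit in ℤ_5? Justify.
x ∈ ℤ_5 but not a unit; v_5(x) = 1 > 0

ℤ_5 = {x ∈ ℚ_5 : v_5(x) ≥ 0} and ℤ_5^× = {x ∈ ℤ_5 : v_5(x) = 0}. Here v_5(30) = v_5(num) − v_5(den) = 1; compare against these criteria.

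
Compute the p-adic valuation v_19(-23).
v_19(-23) = 0

v_19(n) is the largest exponent k such that 19^k divides n. Factor out: -23 = -19^0 · 23. (Sign doesn't affect v_p.) So v_19(-23) = 0.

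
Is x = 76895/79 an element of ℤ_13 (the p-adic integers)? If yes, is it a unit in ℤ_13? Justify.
x ∈ ℤ_13 but not a unit; v_13(x) = 3 > 0

ℤ_13 = {x ∈ ℚ_13 : v_13(x) ≥ 0} and ℤ_13^× = {x ∈ ℤ_13 : v_13(x) = 0}. Here v_13(76895/79) = v_13(num) − v_13(den) = 3; compare against these criteria.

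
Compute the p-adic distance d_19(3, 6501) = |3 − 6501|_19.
d_19(3, 6501) = 1/361

Step 1 — x − y = 3 − 6501 = -6498. Step 2 — v_19(-6498) = 2 (factor: -6498 = −(19^2 · 18); the sign does not affect v_p). Step 3 — |x − y|_19 = 19^{-2} = 1/361.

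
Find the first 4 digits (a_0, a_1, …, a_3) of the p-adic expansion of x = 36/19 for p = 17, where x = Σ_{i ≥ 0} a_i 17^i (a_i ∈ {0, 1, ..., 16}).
(a_0, …, a_3) = (1, 9, 12, 10)

v_17(36/19) = 0 (numerator and denominator both coprime to 17), so x ∈ ℤ_17^×. Compute digits iteratively via a_i = x_i mod 17, x_{i+1} = (x_i − a_i)/17, with x_0 = x:
  x_0 = 36/19;  a_0 = 1;  x_1 = (x_0 − 1)/17 = 1/19
  x_1 = 1/19;  a_1 = 9;  x_2 = (x_1 − 9)/17 = -10/19
  x_2 = -10/19;  a_2 = 12;  x_3 = (x_2 − 12)/17 = -14/19
  x_3 = -14/19;  a_3 = 10;  x_4 = (x_3 − 10)/17 = -12/19
Digits: (1, 9, 12, 10).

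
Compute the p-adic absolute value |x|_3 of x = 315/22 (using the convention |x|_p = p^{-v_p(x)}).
|315/22|_3 = 1/9

Step 1 — compute v_3(x) by factoring powers of 3 out of the numerator and denominator: v_3(315/22) = 2. Step 2 — apply |x|_p = p^{-v_p(x)} = 3^{-2} = 1/9.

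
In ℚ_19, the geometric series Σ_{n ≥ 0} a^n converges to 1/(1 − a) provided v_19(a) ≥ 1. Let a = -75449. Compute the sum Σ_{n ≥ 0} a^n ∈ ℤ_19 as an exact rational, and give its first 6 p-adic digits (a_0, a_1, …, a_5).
Σ a^n = 1/(1 − a) = 1/75450;  first 6 digits = (1, 0, 0, 8, 18, 18)

v_19(a) = 3 ≥ 1, so the series converges in ℤ_19 to 1/(1 − a) = 1/(1 − (-75449)) = 1/75450. Expand this rational in ℤ_19: compute digits iteratively via d_i = x_i mod 19, x_{i+1} = (x_i − d_i)/19. The first 6 digits are (1, 0, 0, 8, 18, 18).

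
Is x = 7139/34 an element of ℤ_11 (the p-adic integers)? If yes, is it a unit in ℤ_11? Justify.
x ∈ ℤ_11 but not a unit; v_11(x) = 2 > 0

ℤ_11 = {x ∈ ℚ_11 : v_11(x) ≥ 0} and ℤ_11^× = {x ∈ ℤ_11 : v_11(x) = 0}. Here v_11(7139/34) = v_11(num) − v_11(den) = 2; compare against these criteria.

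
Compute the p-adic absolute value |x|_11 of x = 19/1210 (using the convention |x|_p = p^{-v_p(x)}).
|19/1210|_11 = 121

Step 1 — compute v_11(x) by factoring powers of 11 out of the numerator and denominator: v_11(19/1210) = -2. Step 2 — apply |x|_p = p^{-v_p(x)} = 11^{2} = 121.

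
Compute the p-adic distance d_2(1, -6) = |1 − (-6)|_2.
d_2(1, -6) = 1

Step 1 — x − y = 1 − (-6) = 7. Step 2 — v_2(7) = 0 (factor: 7 = (2^0 · 7); the sign does not affect v_p). Step 3 — |x − y|_2 = 2^{0} = 1.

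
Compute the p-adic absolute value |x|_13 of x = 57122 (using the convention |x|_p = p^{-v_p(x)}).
|57122|_13 = 1/28561

Step 1 — compute v_13(x) by factoring powers of 13 out of the numerator and denominator: v_13(57122) = 4. Step 2 — apply |x|_p = p^{-v_p(x)} = 13^{-4} = 1/28561.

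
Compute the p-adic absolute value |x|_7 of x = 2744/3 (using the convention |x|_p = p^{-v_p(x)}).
|2744/3|_7 = 1/343

Step 1 — compute v_7(x) by factoring powers of 7 out of the numerator and denominator: v_7(2744/3) = 3. Step 2 — apply |x|_p = p^{-v_p(x)} = 7^{-3} = 1/343.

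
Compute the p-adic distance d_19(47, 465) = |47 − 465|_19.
d_19(47, 465) = 1/19

Step 1 — x − y = 47 − 465 = -418. Step 2 — v_19(-418) = 1 (factor: -418 = −(19^1 · 22); the sign does not affect v_p). Step 3 — |x − y|_19 = 19^{-1} = 1/19.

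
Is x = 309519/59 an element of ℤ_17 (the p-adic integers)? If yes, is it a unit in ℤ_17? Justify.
x ∈ ℤ_17 but not a unit; v_17(x) = 3 > 0

ℤ_17 = {x ∈ ℚ_17 : v_17(x) ≥ 0} and ℤ_17^× = {x ∈ ℤ_17 : v_17(x) = 0}. Here v_17(309519/59) = v_17(num) − v_17(den) = 3; compare against these criteria.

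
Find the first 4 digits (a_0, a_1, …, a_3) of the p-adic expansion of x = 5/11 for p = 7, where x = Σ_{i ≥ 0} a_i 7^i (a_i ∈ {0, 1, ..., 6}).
(a_0, …, a_3) = (3, 6, 1, 1)

v_7(5/11) = 0 (numerator and denominator both coprime to 7), so x ∈ ℤ_7^×. Compute digits iteratively via a_i = x_i mod 7, x_{i+1} = (x_i − a_i)/7, with x_0 = x:
  x_0 = 5/11;  a_0 = 3;  x_1 = (x_0 − 3)/7 = -4/11
  x_1 = -4/11;  a_1 = 6;  x_2 = (x_1 − 6)/7 = -10/11
  x_2 = -10/11;  a_2 = 1;  x_3 = (x_2 − 1)/7 = -3/11
  x_3 = -3/11;  a_3 = 1;  x_4 = (x_3 − 1)/7 = -2/11
Digits: (3, 6, 1, 1).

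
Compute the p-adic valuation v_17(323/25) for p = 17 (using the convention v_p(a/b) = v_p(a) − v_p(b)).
v_17(323/25) = 1

Factor powers of 17 from the numerator and denominator of the reduced fraction: 323 = 17^1 · 19 and 25 = 17^0 · 25. Apply v_p(a/b) = v_p(a) − v_p(b): v_17(323/25) = 1 − 0 = 1.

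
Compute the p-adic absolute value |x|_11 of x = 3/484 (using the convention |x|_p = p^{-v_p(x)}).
|3/484|_11 = 121

Step 1 — compute v_11(x) by factoring powers of 11 out of the numerator and denominator: v_11(3/484) = -2. Step 2 — apply |x|_p = p^{-v_p(x)} = 11^{2} = 121.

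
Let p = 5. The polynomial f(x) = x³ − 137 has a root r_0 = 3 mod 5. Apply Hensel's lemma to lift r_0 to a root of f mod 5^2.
r_1 = 8 (mod 25)

Hensel: r_{i+1} = r_i − f(r_i)/f′(r_i) mod 5^{i+2}, where f′(x) = 3x². Iterate:
  r_0 = 3 (mod 5)
  r_1 = 8 (mod 25)
Final: r = 8 with f(r) ≡ 0 mod 5^2.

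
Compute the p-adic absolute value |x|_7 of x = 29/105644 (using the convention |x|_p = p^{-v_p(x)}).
|29/105644|_7 = 2401

Step 1 — compute v_7(x) by factoring powers of 7 out of the numerator and denominator: v_7(29/105644) = -4. Step 2 — apply |x|_p = p^{-v_p(x)} = 7^{4} = 2401.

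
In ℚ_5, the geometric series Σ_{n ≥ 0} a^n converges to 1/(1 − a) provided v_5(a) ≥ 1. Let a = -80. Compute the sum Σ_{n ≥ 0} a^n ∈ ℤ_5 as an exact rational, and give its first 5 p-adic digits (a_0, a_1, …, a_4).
Σ a^n = 1/(1 − a) = 1/81;  first 5 digits = (1, 4, 2, 4, 1)

v_5(a) = 1 ≥ 1, so the series converges in ℤ_5 to 1/(1 − a) = 1/(1 − (-80)) = 1/81. Expand this rational in ℤ_5: compute digits iteratively via d_i = x_i mod 5, x_{i+1} = (x_i − d_i)/5. The first 5 digits are (1, 4, 2, 4, 1).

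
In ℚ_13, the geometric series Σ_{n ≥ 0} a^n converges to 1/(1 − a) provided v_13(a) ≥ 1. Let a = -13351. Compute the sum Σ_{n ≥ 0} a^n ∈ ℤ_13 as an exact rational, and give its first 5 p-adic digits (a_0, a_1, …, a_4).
Σ a^n = 1/(1 − a) = 1/13352;  first 5 digits = (1, 0, 12, 6, 0)

v_13(a) = 2 ≥ 1, so the series converges in ℤ_13 to 1/(1 − a) = 1/(1 − (-13351)) = 1/13352. Expand this rational in ℤ_13: compute digits iteratively via d_i = x_i mod 13, x_{i+1} = (x_i − d_i)/13. The first 5 digits are (1, 0, 12, 6, 0).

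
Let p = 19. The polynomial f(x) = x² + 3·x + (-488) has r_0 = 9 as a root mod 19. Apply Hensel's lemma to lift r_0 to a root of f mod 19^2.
r_1 = 199 (mod 361)

Hensel: r_{i+1} = r_i − f(r_i)·(f′(r_i))^{-1} mod 19^{i+2}, f′(x) = 2x + 3. Iterate:
  r_0 = 9 (mod 19)
  r_1 = 199 (mod 361)
Final: r = 199 satisfies f(r) ≡ 0 mod 19^2.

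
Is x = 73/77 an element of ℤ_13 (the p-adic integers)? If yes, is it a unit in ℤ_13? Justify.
x ∈ ℤ_13^× (unit); v_13(x) = 0

ℤ_13 = {x ∈ ℚ_13 : v_13(x) ≥ 0} and ℤ_13^× = {x ∈ ℤ_13 : v_13(x) = 0}. Here v_13(73/77) = v_13(num) − v_13(den) = 0; compare against these criteria.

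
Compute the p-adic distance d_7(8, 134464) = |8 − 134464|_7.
d_7(8, 134464) = 1/16807

Step 1 — x − y = 8 − 134464 = -134456. Step 2 — v_7(-134456) = 5 (factor: -134456 = −(7^5 · 8); the sign does not affect v_p). Step 3 — |x − y|_7 = 7^{-5} = 1/16807.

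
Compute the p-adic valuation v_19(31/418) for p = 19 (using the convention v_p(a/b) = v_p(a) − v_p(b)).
v_19(31/418) = -1

Factor powers of 19 from the numerator and denominator of the reduced fraction: 31 = 19^0 · 31 and 418 = 19^1 · 22. Apply v_p(a/b) = v_p(a) − v_p(b): v_19(31/418) = 0 − 1 = -1.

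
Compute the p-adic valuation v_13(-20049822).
v_13(-20049822) = 5

v_13(n) is the largest exponent k such that 13^k divides n. Factor out: -20049822 = -13^5 · 54. (Sign doesn't affect v_p.) So v_13(-20049822) = 5.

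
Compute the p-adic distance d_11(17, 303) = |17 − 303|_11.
d_11(17, 303) = 1/11

Step 1 — x − y = 17 − 303 = -286. Step 2 — v_11(-286) = 1 (factor: -286 = −(11^1 · 26); the sign does not affect v_p). Step 3 — |x − y|_11 = 11^{-1} = 1/11.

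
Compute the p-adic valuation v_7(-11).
v_7(-11) = 0

v_7(n) is the largest exponent k such that 7^k divides n. Factor out: -11 = -7^0 · 11. (Sign doesn't affect v_p.) So v_7(-11) = 0.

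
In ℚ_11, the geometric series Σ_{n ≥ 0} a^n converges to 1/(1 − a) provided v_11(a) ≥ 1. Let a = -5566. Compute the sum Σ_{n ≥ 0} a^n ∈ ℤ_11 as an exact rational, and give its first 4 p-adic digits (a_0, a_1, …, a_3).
Σ a^n = 1/(1 − a) = 1/5567;  first 4 digits = (1, 0, 9, 6)

v_11(a) = 2 ≥ 1, so the series converges in ℤ_11 to 1/(1 − a) = 1/(1 − (-5566)) = 1/5567. Expand this rational in ℤ_11: compute digits iteratively via d_i = x_i mod 11, x_{i+1} = (x_i − d_i)/11. The first 4 digits are (1, 0, 9, 6).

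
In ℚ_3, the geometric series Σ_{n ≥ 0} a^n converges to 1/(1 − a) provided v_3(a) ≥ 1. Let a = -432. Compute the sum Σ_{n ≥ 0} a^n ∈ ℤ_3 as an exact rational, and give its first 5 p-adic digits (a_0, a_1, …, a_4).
Σ a^n = 1/(1 − a) = 1/433;  first 5 digits = (1, 0, 0, 2, 0)

v_3(a) = 3 ≥ 1, so the series converges in ℤ_3 to 1/(1 − a) = 1/(1 − (-432)) = 1/433. Expand this rational in ℤ_3: compute digits iteratively via d_i = x_i mod 3, x_{i+1} = (x_i − d_i)/3. The first 5 digits are (1, 0, 0, 2, 0).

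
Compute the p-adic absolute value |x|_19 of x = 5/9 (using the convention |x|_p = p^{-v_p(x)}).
|5/9|_19 = 1

Step 1 — compute v_19(x) by factoring powers of 19 out of the numerator and denominator: v_19(5/9) = 0. Step 2 — apply |x|_p = p^{-v_p(x)} = 19^{0} = 1.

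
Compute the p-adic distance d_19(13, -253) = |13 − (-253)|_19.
d_19(13, -253) = 1/19

Step 1 — x − y = 13 − (-253) = 266. Step 2 — v_19(266) = 1 (factor: 266 = (19^1 · 14); the sign does not affect v_p). Step 3 — |x − y|_19 = 19^{-1} = 1/19.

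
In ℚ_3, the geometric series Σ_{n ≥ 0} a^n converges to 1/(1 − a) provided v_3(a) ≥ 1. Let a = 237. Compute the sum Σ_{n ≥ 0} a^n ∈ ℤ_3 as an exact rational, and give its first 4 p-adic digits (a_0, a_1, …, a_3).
Σ a^n = 1/(1 − a) = -1/236;  first 4 digits = (1, 1, 0, 2)

v_3(a) = 1 ≥ 1, so the series converges in ℤ_3 to 1/(1 − a) = 1/(1 − 237) = -1/236. Expand this rational in ℤ_3: compute digits iteratively via d_i = x_i mod 3, x_{i+1} = (x_i − d_i)/3. The first 4 digits are (1, 1, 0, 2).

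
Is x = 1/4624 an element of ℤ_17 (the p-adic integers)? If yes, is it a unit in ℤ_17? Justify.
x ∉ ℤ_17 (v_17(x) = -2 < 0)

ℤ_17 = {x ∈ ℚ_17 : v_17(x) ≥ 0} and ℤ_17^× = {x ∈ ℤ_17 : v_17(x) = 0}. Here v_17(1/4624) = v_17(num) − v_17(den) = -2; compare against these criteria.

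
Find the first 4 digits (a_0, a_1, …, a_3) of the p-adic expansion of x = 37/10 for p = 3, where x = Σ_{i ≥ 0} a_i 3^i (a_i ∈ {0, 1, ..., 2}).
(a_0, …, a_3) = (1, 0, 0, 1)

v_3(37/10) = 0 (numerator and denominator both coprime to 3), so x ∈ ℤ_3^×. Compute digits iteratively via a_i = x_i mod 3, x_{i+1} = (x_i − a_i)/3, with x_0 = x:
  x_0 = 37/10;  a_0 = 1;  x_1 = (x_0 − 1)/3 = 9/10
  x_1 = 9/10;  a_1 = 0;  x_2 = (x_1 − 0)/3 = 3/10
  x_2 = 3/10;  a_2 = 0;  x_3 = (x_2 − 0)/3 = 1/10
  x_3 = 1/10;  a_3 = 1;  x_4 = (x_3 − 1)/3 = -3/10
Digits: (1, 0, 0, 1).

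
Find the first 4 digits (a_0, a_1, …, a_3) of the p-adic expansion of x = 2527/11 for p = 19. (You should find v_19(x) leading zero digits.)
(a_0, …, a_3) = (0, 0, 11, 15)

v_19(2527/11) = 2, so a_0 = ... = a_1 = 0. Factor out: x = 19^2 · u with u = 7/11 a unit in ℤ_19. Expand u iteratively via a_{v+i} = u_i mod 19, u_{i+1} = (u_i − a_{v+i})/19:
  u_0 = 7/11;  a_2 = 11;  u_1 = (u_0 − 11)/19 = -6/11
  u_1 = -6/11;  a_3 = 15;  u_2 = (u_1 − 15)/19 = -9/11
Digits: (0, 0, 11, 15).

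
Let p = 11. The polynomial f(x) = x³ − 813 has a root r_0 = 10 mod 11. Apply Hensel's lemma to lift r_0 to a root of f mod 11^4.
r_3 = 11483 (mod 14641)

Hensel: r_{i+1} = r_i − f(r_i)/f′(r_i) mod 11^{i+2}, where f′(x) = 3x². Iterate:
  r_0 = 10 (mod 11)
  r_1 = 109 (mod 121)
  r_2 = 835 (mod 1331)
  r_3 = 11483 (mod 14641)
Final: r = 11483 with f(r) ≡ 0 mod 11^4.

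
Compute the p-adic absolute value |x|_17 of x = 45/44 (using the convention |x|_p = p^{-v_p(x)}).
|45/44|_17 = 1

Step 1 — compute v_17(x) by factoring powers of 17 out of the numerator and denominator: v_17(45/44) = 0. Step 2 — apply |x|_p = p^{-v_p(x)} = 17^{0} = 1.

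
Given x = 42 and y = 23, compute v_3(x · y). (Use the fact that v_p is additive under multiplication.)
v_3(966) = 1

v_p(x) = 1 (factor: 42 = 3^1 · 14); v_p(y) = 0 (factor: 23 = 3^0 · 23). Additivity: v_p(xy) = v_p(x) + v_p(y) = 1 + 0 = 1. (Direct check: xy = 966 = 3^1 · (322).)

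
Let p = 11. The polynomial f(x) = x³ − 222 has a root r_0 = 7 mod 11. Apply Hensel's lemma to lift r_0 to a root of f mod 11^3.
r_2 = 975 (mod 1331)

Hensel: r_{i+1} = r_i − f(r_i)/f′(r_i) mod 11^{i+2}, where f′(x) = 3x². Iterate:
  r_0 = 7 (mod 11)
  r_1 = 7 (mod 121)
  r_2 = 975 (mod 1331)
Final: r = 975 with f(r) ≡ 0 mod 11^3.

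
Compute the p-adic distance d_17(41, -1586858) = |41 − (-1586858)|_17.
d_17(41, -1586858) = 1/83521

Step 1 — x − y = 41 − (-1586858) = 1586899. Step 2 — v_17(1586899) = 4 (factor: 1586899 = (17^4 · 19); the sign does not affect v_p). Step 3 — |x − y|_17 = 17^{-4} = 1/83521.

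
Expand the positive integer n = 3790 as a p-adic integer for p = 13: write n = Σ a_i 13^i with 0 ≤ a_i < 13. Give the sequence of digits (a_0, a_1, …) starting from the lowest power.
(a_0, a_1, …) = (7, 5, 9, 1)

Repeated division by 13 gives the digits low-to-high: 3790 = 7 + 5·13^1 + 9·13^2 + 1·13^3. Digit sequence: (7, 5, 9, 1).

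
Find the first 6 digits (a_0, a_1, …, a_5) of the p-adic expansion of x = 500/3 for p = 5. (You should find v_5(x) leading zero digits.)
(a_0, …, a_5) = (0, 0, 0, 3, 3, 1)

v_5(500/3) = 3, so a_0 = ... = a_2 = 0. Factor out: x = 5^3 · u with u = 4/3 a unit in ℤ_5. Expand u iteratively via a_{v+i} = u_i mod 5, u_{i+1} = (u_i − a_{v+i})/5:
  u_0 = 4/3;  a_3 = 3;  u_1 = (u_0 − 3)/5 = -1/3
  u_1 = -1/3;  a_4 = 3;  u_2 = (u_1 − 3)/5 = -2/3
  u_2 = -2/3;  a_5 = 1;  u_3 = (u_2 − 1)/5 = -1/3
Digits: (0, 0, 0, 3, 3, 1).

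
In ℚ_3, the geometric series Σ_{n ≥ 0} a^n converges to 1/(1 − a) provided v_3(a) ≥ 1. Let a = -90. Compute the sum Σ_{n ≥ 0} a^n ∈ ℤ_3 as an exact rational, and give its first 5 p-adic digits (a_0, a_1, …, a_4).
Σ a^n = 1/(1 − a) = 1/91;  first 5 digits = (1, 0, 2, 2, 2)

v_3(a) = 2 ≥ 1, so the series converges in ℤ_3 to 1/(1 − a) = 1/(1 − (-90)) = 1/91. Expand this rational in ℤ_3: compute digits iteratively via d_i = x_i mod 3, x_{i+1} = (x_i − d_i)/3. The first 5 digits are (1, 0, 2, 2, 2).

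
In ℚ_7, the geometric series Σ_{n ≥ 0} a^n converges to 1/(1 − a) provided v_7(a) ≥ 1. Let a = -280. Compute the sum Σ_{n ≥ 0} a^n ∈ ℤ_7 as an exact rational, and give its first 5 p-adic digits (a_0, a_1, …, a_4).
Σ a^n = 1/(1 − a) = 1/281;  first 5 digits = (1, 2, 5, 4, 5)

v_7(a) = 1 ≥ 1, so the series converges in ℤ_7 to 1/(1 − a) = 1/(1 − (-280)) = 1/281. Expand this rational in ℤ_7: compute digits iteratively via d_i = x_i mod 7, x_{i+1} = (x_i − d_i)/7. The first 5 digits are (1, 2, 5, 4, 5).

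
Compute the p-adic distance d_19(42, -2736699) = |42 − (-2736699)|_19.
d_19(42, -2736699) = 1/130321

Step 1 — x − y = 42 − (-2736699) = 2736741. Step 2 — v_19(2736741) = 4 (factor: 2736741 = (19^4 · 21); the sign does not affect v_p). Step 3 — |x − y|_19 = 19^{-4} = 1/130321.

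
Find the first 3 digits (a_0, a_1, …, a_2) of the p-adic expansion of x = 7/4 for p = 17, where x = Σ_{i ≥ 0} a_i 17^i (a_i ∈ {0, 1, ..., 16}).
(a_0, …, a_2) = (6, 4, 4)

v_17(7/4) = 0 (numerator and denominator both coprime to 17), so x ∈ ℤ_17^×. Compute digits iteratively via a_i = x_i mod 17, x_{i+1} = (x_i − a_i)/17, with x_0 = x:
  x_0 = 7/4;  a_0 = 6;  x_1 = (x_0 − 6)/17 = -1/4
  x_1 = -1/4;  a_1 = 4;  x_2 = (x_1 − 4)/17 = -1/4
  x_2 = -1/4;  a_2 = 4;  x_3 = (x_2 − 4)/17 = -1/4
Digits: (6, 4, 4).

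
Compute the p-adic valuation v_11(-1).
v_11(-1) = 0

v_11(n) is the largest exponent k such that 11^k divides n. Factor out: -1 = -11^0 · 1. (Sign doesn't affect v_p.) So v_11(-1) = 0.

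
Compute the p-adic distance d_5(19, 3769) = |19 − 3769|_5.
d_5(19, 3769) = 1/625

Step 1 — x − y = 19 − 3769 = -3750. Step 2 — v_5(-3750) = 4 (factor: -3750 = −(5^4 · 6); the sign does not affect v_p). Step 3 — |x − y|_5 = 5^{-4} = 1/625.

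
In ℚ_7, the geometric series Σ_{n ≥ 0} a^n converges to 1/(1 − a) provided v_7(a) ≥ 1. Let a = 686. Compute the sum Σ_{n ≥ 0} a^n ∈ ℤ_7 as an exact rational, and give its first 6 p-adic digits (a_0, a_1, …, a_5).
Σ a^n = 1/(1 − a) = -1/685;  first 6 digits = (1, 0, 0, 2, 0, 0)

v_7(a) = 3 ≥ 1, so the series converges in ℤ_7 to 1/(1 − a) = 1/(1 − 686) = -1/685. Expand this rational in ℤ_7: compute digits iteratively via d_i = x_i mod 7, x_{i+1} = (x_i − d_i)/7. The first 6 digits are (1, 0, 0, 2, 0, 0).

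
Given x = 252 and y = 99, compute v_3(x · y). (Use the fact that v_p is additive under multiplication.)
v_3(24948) = 4

v_p(x) = 2 (factor: 252 = 3^2 · 28); v_p(y) = 2 (factor: 99 = 3^2 · 11). Additivity: v_p(xy) = v_p(x) + v_p(y) = 2 + 2 = 4. (Direct check: xy = 24948 = 3^4 · (308).)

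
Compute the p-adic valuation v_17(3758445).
v_17(3758445) = 4

v_17(n) is the largest exponent k such that 17^k divides n. Factor out: 3758445 = 17^4 · 45. (Sign doesn't affect v_p.) So v_17(3758445) = 4.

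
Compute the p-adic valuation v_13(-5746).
v_13(-5746) = 2

v_13(n) is the largest exponent k such that 13^k divides n. Factor out: -5746 = -13^2 · 34. (Sign doesn't affect v_p.) So v_13(-5746) = 2.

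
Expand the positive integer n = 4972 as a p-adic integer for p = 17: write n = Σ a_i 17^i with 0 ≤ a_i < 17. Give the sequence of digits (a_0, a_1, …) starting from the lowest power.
(a_0, a_1, …) = (8, 3, 0, 1)

Repeated division by 17 gives the digits low-to-high: 4972 = 8 + 3·17^1 + 1·17^3. Digit sequence: (8, 3, 0, 1).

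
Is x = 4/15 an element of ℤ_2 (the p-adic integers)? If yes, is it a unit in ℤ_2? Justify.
x ∈ ℤ_2 but not a unit; v_2(x) = 2 > 0

ℤ_2 = {x ∈ ℚ_2 : v_2(x) ≥ 0} and ℤ_2^× = {x ∈ ℤ_2 : v_2(x) = 0}. Here v_2(4/15) = v_2(num) − v_2(den) = 2; compare against these criteria.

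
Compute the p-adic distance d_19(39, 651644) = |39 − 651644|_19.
d_19(39, 651644) = 1/130321

Step 1 — x − y = 39 − 651644 = -651605. Step 2 — v_19(-651605) = 4 (factor: -651605 = −(19^4 · 5); the sign does not affect v_p). Step 3 — |x − y|_19 = 19^{-4} = 1/130321.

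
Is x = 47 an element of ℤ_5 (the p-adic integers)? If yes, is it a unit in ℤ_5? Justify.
x ∈ ℤ_5^× (unit); v_5(x) = 0

ℤ_5 = {x ∈ ℚ_5 : v_5(x) ≥ 0} and ℤ_5^× = {x ∈ ℤ_5 : v_5(x) = 0}. Here v_5(47) = v_5(num) − v_5(den) = 0; compare against these criteria.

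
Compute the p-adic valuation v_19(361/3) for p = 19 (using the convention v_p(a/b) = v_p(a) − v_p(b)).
v_19(361/3) = 2

Factor powers of 19 from the numerator and denominator of the reduced fraction: 361 = 19^2 · 1 and 3 = 19^0 · 3. Apply v_p(a/b) = v_p(a) − v_p(b): v_19(361/3) = 2 − 0 = 2.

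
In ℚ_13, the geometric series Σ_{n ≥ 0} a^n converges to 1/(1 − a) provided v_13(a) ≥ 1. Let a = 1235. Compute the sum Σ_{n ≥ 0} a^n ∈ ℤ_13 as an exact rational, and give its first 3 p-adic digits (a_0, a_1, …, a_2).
Σ a^n = 1/(1 − a) = -1/1234;  first 3 digits = (1, 4, 10)

v_13(a) = 1 ≥ 1, so the series converges in ℤ_13 to 1/(1 − a) = 1/(1 − 1235) = -1/1234. Expand this rational in ℤ_13: compute digits iteratively via d_i = x_i mod 13, x_{i+1} = (x_i − d_i)/13. The first 3 digits are (1, 4, 10).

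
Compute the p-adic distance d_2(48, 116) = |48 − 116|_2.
d_2(48, 116) = 1/4

Step 1 — x − y = 48 − 116 = -68. Step 2 — v_2(-68) = 2 (factor: -68 = −(2^2 · 17); the sign does not affect v_p). Step 3 — |x − y|_2 = 2^{-2} = 1/4.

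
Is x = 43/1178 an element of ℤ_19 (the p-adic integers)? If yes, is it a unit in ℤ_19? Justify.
x ∉ ℤ_19 (v_19(x) = -1 < 0)

ℤ_19 = {x ∈ ℚ_19 : v_19(x) ≥ 0} and ℤ_19^× = {x ∈ ℤ_19 : v_19(x) = 0}. Here v_19(43/1178) = v_19(num) − v_19(den) = -1; compare against these criteria.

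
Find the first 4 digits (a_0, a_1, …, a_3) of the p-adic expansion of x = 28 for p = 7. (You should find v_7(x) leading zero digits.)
(a_0, …, a_3) = (0, 4, 0, 0)

v_7(28) = 1, so a_0 = ... = a_0 = 0. Factor out: x = 7^1 · u with u = 4 a unit in ℤ_7. Expand u iteratively via a_{v+i} = u_i mod 7, u_{i+1} = (u_i − a_{v+i})/7:
  u_0 = 4;  a_1 = 4;  u_1 = (u_0 − 4)/7 = 0
  u_1 = 0;  a_2 = 0;  u_2 = (u_1 − 0)/7 = 0
  u_2 = 0;  a_3 = 0;  u_3 = (u_2 − 0)/7 = 0
Digits: (0, 4, 0, 0).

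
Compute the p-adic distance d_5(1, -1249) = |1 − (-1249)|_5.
d_5(1, -1249) = 1/625

Step 1 — x − y = 1 − (-1249) = 1250. Step 2 — v_5(1250) = 4 (factor: 1250 = (5^4 · 2); the sign does not affect v_p). Step 3 — |x − y|_5 = 5^{-4} = 1/625.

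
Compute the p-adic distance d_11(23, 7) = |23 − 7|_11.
d_11(23, 7) = 1

Step 1 — x − y = 23 − 7 = 16. Step 2 — v_11(16) = 0 (factor: 16 = (11^0 · 16); the sign does not affect v_p). Step 3 — |x − y|_11 = 11^{0} = 1.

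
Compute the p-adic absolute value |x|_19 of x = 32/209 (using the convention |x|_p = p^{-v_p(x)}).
|32/209|_19 = 19

Step 1 — compute v_19(x) by factoring powers of 19 out of the numerator and denominator: v_19(32/209) = -1. Step 2 — apply |x|_p = p^{-v_p(x)} = 19^{1} = 19.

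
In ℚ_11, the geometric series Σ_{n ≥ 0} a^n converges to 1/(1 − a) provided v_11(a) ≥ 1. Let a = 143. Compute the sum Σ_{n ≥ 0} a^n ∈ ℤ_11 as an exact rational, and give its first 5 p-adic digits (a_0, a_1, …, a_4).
Σ a^n = 1/(1 − a) = -1/142;  first 5 digits = (1, 2, 5, 1, 8)

v_11(a) = 1 ≥ 1, so the series converges in ℤ_11 to 1/(1 − a) = 1/(1 − 143) = -1/142. Expand this rational in ℤ_11: compute digits iteratively via d_i = x_i mod 11, x_{i+1} = (x_i − d_i)/11. The first 5 digits are (1, 2, 5, 1, 8).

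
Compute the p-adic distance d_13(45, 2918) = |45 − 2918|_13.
d_13(45, 2918) = 1/169

Step 1 — x − y = 45 − 2918 = -2873. Step 2 — v_13(-2873) = 2 (factor: -2873 = −(13^2 · 17); the sign does not affect v_p). Step 3 — |x − y|_13 = 13^{-2} = 1/169.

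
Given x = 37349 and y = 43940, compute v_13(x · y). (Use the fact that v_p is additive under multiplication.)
v_13(1641115060) = 6

v_p(x) = 3 (factor: 37349 = 13^3 · 17); v_p(y) = 3 (factor: 43940 = 13^3 · 20). Additivity: v_p(xy) = v_p(x) + v_p(y) = 3 + 3 = 6. (Direct check: xy = 1641115060 = 13^6 · (340).)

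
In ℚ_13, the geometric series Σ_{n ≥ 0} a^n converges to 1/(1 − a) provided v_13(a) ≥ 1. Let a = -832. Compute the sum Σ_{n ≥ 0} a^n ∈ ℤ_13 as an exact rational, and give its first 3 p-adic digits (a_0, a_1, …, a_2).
Σ a^n = 1/(1 − a) = 1/833;  first 3 digits = (1, 1, 9)

v_13(a) = 1 ≥ 1, so the series converges in ℤ_13 to 1/(1 − a) = 1/(1 − (-832)) = 1/833. Expand this rational in ℤ_13: compute digits iteratively via d_i = x_i mod 13, x_{i+1} = (x_i − d_i)/13. The first 3 digits are (1, 1, 9).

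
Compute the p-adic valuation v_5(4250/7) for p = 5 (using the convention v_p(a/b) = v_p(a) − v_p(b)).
v_5(4250/7) = 3

Factor powers of 5 from the numerator and denominator of the reduced fraction: 4250 = 5^3 · 34 and 7 = 5^0 · 7. Apply v_p(a/b) = v_p(a) − v_p(b): v_5(4250/7) = 3 − 0 = 3.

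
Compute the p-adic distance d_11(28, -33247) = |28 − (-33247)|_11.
d_11(28, -33247) = 1/1331

Step 1 — x − y = 28 − (-33247) = 33275. Step 2 — v_11(33275) = 3 (factor: 33275 = (11^3 · 25); the sign does not affect v_p). Step 3 — |x − y|_11 = 11^{-3} = 1/1331.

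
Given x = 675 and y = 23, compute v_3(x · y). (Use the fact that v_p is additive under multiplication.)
v_3(15525) = 3

v_p(x) = 3 (factor: 675 = 3^3 · 25); v_p(y) = 0 (factor: 23 = 3^0 · 23). Additivity: v_p(xy) = v_p(x) + v_p(y) = 3 + 0 = 3. (Direct check: xy = 15525 = 3^3 · (575).)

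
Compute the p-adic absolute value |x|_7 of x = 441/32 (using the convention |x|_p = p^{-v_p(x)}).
|441/32|_7 = 1/49

Step 1 — compute v_7(x) by factoring powers of 7 out of the numerator and denominator: v_7(441/32) = 2. Step 2 — apply |x|_p = p^{-v_p(x)} = 7^{-2} = 1/49.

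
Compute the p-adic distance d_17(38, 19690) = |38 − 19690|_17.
d_17(38, 19690) = 1/4913

Step 1 — x − y = 38 − 19690 = -19652. Step 2 — v_17(-19652) = 3 (factor: -19652 = −(17^3 · 4); the sign does not affect v_p). Step 3 — |x − y|_17 = 17^{-3} = 1/4913.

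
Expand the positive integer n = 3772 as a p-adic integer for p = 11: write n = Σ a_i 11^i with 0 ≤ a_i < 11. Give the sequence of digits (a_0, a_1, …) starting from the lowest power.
(a_0, a_1, …) = (10, 1, 9, 2)

Repeated division by 11 gives the digits low-to-high: 3772 = 10 + 1·11^1 + 9·11^2 + 2·11^3. Digit sequence: (10, 1, 9, 2).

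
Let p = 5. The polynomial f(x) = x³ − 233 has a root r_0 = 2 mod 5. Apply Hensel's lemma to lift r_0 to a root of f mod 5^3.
r_2 = 52 (mod 125)

Hensel: r_{i+1} = r_i − f(r_i)/f′(r_i) mod 5^{i+2}, where f′(x) = 3x². Iterate:
  r_0 = 2 (mod 5)
  r_1 = 2 (mod 25)
  r_2 = 52 (mod 125)
Final: r = 52 with f(r) ≡ 0 mod 5^3.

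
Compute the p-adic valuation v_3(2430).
v_3(2430) = 5

v_3(n) is the largest exponent k such that 3^k divides n. Factor out: 2430 = 3^5 · 10. (Sign doesn't affect v_p.) So v_3(2430) = 5.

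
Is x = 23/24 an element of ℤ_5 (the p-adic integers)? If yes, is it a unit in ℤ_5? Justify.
x ∈ ℤ_5^× (unit); v_5(x) = 0

ℤ_5 = {x ∈ ℚ_5 : v_5(x) ≥ 0} and ℤ_5^× = {x ∈ ℤ_5 : v_5(x) = 0}. Here v_5(23/24) = v_5(num) − v_5(den) = 0; compare against these criteria.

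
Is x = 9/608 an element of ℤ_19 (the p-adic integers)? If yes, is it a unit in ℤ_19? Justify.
x ∉ ℤ_19 (v_19(x) = -1 < 0)

ℤ_19 = {x ∈ ℚ_19 : v_19(x) ≥ 0} and ℤ_19^× = {x ∈ ℤ_19 : v_19(x) = 0}. Here v_19(9/608) = v_19(num) − v_19(den) = -1; compare against these criteria.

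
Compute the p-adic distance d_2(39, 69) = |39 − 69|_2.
d_2(39, 69) = 1/2

Step 1 — x − y = 39 − 69 = -30. Step 2 — v_2(-30) = 1 (factor: -30 = −(2^1 · 15); the sign does not affect v_p). Step 3 — |x − y|_2 = 2^{-1} = 1/2.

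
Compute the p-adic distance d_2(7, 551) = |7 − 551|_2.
d_2(7, 551) = 1/32

Step 1 — x − y = 7 − 551 = -544. Step 2 — v_2(-544) = 5 (factor: -544 = −(2^5 · 17); the sign does not affect v_p). Step 3 — |x − y|_2 = 2^{-5} = 1/32.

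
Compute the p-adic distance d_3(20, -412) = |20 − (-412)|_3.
d_3(20, -412) = 1/27

Step 1 — x − y = 20 − (-412) = 432. Step 2 — v_3(432) = 3 (factor: 432 = (3^3 · 16); the sign does not affect v_p). Step 3 — |x − y|_3 = 3^{-3} = 1/27.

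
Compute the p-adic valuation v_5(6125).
v_5(6125) = 3

v_5(n) is the largest exponent k such that 5^k divides n. Factor out: 6125 = 5^3 · 49. (Sign doesn't affect v_p.) So v_5(6125) = 3.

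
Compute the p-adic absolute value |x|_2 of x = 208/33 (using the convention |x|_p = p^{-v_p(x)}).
|208/33|_2 = 1/16

Step 1 — compute v_2(x) by factoring powers of 2 out of the numerator and denominator: v_2(208/33) = 4. Step 2 — apply |x|_p = p^{-v_p(x)} = 2^{-4} = 1/16.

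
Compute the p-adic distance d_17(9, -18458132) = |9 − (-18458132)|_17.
d_17(9, -18458132) = 1/1419857

Step 1 — x − y = 9 − (-18458132) = 18458141. Step 2 — v_17(18458141) = 5 (factor: 18458141 = (17^5 · 13); the sign does not affect v_p). Step 3 — |x − y|_17 = 17^{-5} = 1/1419857.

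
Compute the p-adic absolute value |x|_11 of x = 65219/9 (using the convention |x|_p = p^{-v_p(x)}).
|65219/9|_11 = 1/1331

Step 1 — compute v_11(x) by factoring powers of 11 out of the numerator and denominator: v_11(65219/9) = 3. Step 2 — apply |x|_p = p^{-v_p(x)} = 11^{-3} = 1/1331.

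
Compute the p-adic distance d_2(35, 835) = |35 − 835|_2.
d_2(35, 835) = 1/32

Step 1 — x − y = 35 − 835 = -800. Step 2 — v_2(-800) = 5 (factor: -800 = −(2^5 · 25); the sign does not affect v_p). Step 3 — |x − y|_2 = 2^{-5} = 1/32.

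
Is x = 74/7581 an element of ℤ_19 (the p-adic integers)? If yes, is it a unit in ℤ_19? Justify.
x ∉ ℤ_19 (v_19(x) = -2 < 0)

ℤ_19 = {x ∈ ℚ_19 : v_19(x) ≥ 0} and ℤ_19^× = {x ∈ ℤ_19 : v_19(x) = 0}. Here v_19(74/7581) = v_19(num) − v_19(den) = -2; compare against these criteria.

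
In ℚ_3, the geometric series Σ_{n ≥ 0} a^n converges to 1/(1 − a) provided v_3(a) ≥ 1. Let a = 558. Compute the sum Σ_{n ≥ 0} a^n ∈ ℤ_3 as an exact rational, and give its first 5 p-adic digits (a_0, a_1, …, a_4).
Σ a^n = 1/(1 − a) = -1/557;  first 5 digits = (1, 0, 2, 2, 1)

v_3(a) = 2 ≥ 1, so the series converges in ℤ_3 to 1/(1 − a) = 1/(1 − 558) = -1/557. Expand this rational in ℤ_3: compute digits iteratively via d_i = x_i mod 3, x_{i+1} = (x_i − d_i)/3. The first 5 digits are (1, 0, 2, 2, 1).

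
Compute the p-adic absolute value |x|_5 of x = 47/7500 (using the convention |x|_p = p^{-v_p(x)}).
|47/7500|_5 = 625

Step 1 — compute v_5(x) by factoring powers of 5 out of the numerator and denominator: v_5(47/7500) = -4. Step 2 — apply |x|_p = p^{-v_p(x)} = 5^{4} = 625.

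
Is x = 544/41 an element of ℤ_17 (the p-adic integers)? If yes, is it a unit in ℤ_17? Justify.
x ∈ ℤ_17 but not a unit; v_17(x) = 1 > 0

ℤ_17 = {x ∈ ℚ_17 : v_17(x) ≥ 0} and ℤ_17^× = {x ∈ ℤ_17 : v_17(x) = 0}. Here v_17(544/41) = v_17(num) − v_17(den) = 1; compare against these criteria.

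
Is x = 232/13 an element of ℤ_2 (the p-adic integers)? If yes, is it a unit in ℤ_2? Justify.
x ∈ ℤ_2 but not a unit; v_2(x) = 3 > 0

ℤ_2 = {x ∈ ℚ_2 : v_2(x) ≥ 0} and ℤ_2^× = {x ∈ ℤ_2 : v_2(x) = 0}. Here v_2(232/13) = v_2(num) − v_2(den) = 3; compare against these criteria.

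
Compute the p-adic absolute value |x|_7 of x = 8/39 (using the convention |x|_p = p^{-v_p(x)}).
|8/39|_7 = 1

Step 1 — compute v_7(x) by factoring powers of 7 out of the numerator and denominator: v_7(8/39) = 0. Step 2 — apply |x|_p = p^{-v_p(x)} = 7^{0} = 1.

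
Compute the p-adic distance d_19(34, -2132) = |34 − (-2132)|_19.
d_19(34, -2132) = 1/361

Step 1 — x − y = 34 − (-2132) = 2166. Step 2 — v_19(2166) = 2 (factor: 2166 = (19^2 · 6); the sign does not affect v_p). Step 3 — |x − y|_19 = 19^{-2} = 1/361.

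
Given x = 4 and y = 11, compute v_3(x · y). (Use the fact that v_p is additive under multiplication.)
v_3(44) = 0

v_p(x) = 0 (factor: 4 = 3^0 · 4); v_p(y) = 0 (factor: 11 = 3^0 · 11). Additivity: v_p(xy) = v_p(x) + v_p(y) = 0 + 0 = 0. (Direct check: xy = 44 = 3^0 · (44).)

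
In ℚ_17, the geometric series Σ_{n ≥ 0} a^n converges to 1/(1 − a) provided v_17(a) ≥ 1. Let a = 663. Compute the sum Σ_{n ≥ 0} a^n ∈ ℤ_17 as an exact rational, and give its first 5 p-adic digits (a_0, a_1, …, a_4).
Σ a^n = 1/(1 − a) = -1/662;  first 5 digits = (1, 5, 10, 10, 5)

v_17(a) = 1 ≥ 1, so the series converges in ℤ_17 to 1/(1 − a) = 1/(1 − 663) = -1/662. Expand this rational in ℤ_17: compute digits iteratively via d_i = x_i mod 17, x_{i+1} = (x_i − d_i)/17. The first 5 digits are (1, 5, 10, 10, 5).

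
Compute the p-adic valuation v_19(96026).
v_19(96026) = 3

v_19(n) is the largest exponent k such that 19^k divides n. Factor out: 96026 = 19^3 · 14. (Sign doesn't affect v_p.) So v_19(96026) = 3.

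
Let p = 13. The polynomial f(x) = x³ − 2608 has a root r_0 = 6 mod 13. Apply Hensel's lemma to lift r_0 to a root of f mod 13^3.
r_2 = 1618 (mod 2197)

Hensel: r_{i+1} = r_i − f(r_i)/f′(r_i) mod 13^{i+2}, where f′(x) = 3x². Iterate:
  r_0 = 6 (mod 13)
  r_1 = 97 (mod 169)
  r_2 = 1618 (mod 2197)
Final: r = 1618 with f(r) ≡ 0 mod 13^3.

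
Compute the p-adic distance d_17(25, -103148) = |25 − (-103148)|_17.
d_17(25, -103148) = 1/4913

Step 1 — x − y = 25 − (-103148) = 103173. Step 2 — v_17(103173) = 3 (factor: 103173 = (17^3 · 21); the sign does not affect v_p). Step 3 — |x − y|_17 = 17^{-3} = 1/4913.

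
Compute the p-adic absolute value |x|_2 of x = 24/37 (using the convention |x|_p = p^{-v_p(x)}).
|24/37|_2 = 1/8

Step 1 — compute v_2(x) by factoring powers of 2 out of the numerator and denominator: v_2(24/37) = 3. Step 2 — apply |x|_p = p^{-v_p(x)} = 2^{-3} = 1/8.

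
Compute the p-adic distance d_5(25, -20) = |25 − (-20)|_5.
d_5(25, -20) = 1/5

Step 1 — x − y = 25 − (-20) = 45. Step 2 — v_5(45) = 1 (factor: 45 = (5^1 · 9); the sign does not affect v_p). Step 3 — |x − y|_5 = 5^{-1} = 1/5.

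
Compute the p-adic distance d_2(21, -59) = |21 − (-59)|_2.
d_2(21, -59) = 1/16

Step 1 — x − y = 21 − (-59) = 80. Step 2 — v_2(80) = 4 (factor: 80 = (2^4 · 5); the sign does not affect v_p). Step 3 — |x − y|_2 = 2^{-4} = 1/16.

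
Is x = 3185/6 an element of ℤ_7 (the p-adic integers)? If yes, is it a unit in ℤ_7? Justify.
x ∈ ℤ_7 but not a unit; v_7(x) = 2 > 0

ℤ_7 = {x ∈ ℚ_7 : v_7(x) ≥ 0} and ℤ_7^× = {x ∈ ℤ_7 : v_7(x) = 0}. Here v_7(3185/6) = v_7(num) − v_7(den) = 2; compare against these criteria.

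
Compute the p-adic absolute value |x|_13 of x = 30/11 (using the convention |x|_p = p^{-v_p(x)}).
|30/11|_13 = 1

Step 1 — compute v_13(x) by factoring powers of 13 out of the numerator and denominator: v_13(30/11) = 0. Step 2 — apply |x|_p = p^{-v_p(x)} = 13^{0} = 1.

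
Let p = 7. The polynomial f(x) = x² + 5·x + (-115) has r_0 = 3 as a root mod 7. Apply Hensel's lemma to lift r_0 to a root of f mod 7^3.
r_2 = 87 (mod 343)

Hensel: r_{i+1} = r_i − f(r_i)·(f′(r_i))^{-1} mod 7^{i+2}, f′(x) = 2x + 5. Iterate:
  r_0 = 3 (mod 7)
  r_1 = 38 (mod 49)
  r_2 = 87 (mod 343)
Final: r = 87 satisfies f(r) ≡ 0 mod 7^3.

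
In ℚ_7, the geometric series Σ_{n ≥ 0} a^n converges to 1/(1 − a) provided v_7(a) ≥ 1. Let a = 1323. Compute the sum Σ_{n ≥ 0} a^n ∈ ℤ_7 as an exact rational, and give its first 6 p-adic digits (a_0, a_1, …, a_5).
Σ a^n = 1/(1 − a) = -1/1322;  first 6 digits = (1, 0, 6, 3, 1, 6)

v_7(a) = 2 ≥ 1, so the series converges in ℤ_7 to 1/(1 − a) = 1/(1 − 1323) = -1/1322. Expand this rational in ℤ_7: compute digits iteratively via d_i = x_i mod 7, x_{i+1} = (x_i − d_i)/7. The first 6 digits are (1, 0, 6, 3, 1, 6).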